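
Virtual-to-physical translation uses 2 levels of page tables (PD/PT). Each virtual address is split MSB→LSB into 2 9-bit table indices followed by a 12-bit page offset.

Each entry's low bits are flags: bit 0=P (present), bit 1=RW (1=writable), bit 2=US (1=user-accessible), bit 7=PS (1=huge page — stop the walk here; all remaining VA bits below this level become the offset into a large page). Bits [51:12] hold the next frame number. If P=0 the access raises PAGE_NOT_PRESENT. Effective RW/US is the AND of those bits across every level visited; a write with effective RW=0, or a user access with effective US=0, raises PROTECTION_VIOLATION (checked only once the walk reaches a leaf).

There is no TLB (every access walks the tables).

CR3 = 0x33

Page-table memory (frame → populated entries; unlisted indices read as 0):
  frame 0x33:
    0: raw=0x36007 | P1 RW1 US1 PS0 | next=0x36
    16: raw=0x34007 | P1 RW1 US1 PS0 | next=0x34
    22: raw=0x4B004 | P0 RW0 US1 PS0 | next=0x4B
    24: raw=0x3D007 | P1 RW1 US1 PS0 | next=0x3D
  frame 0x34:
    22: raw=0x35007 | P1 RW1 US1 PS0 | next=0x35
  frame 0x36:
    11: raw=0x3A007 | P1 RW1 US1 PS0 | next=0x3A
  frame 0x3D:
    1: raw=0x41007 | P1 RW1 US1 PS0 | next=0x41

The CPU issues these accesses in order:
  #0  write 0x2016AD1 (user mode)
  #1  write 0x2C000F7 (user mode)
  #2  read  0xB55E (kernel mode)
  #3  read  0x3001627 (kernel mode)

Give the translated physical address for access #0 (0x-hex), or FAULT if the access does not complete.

Per-access translation:
#0 VA=0x2016AD1 (w,user):
  L0 @0x33[16] → 0x34007  P=1,RW=1,US=1,PS=0
  L1 @0x34[22] → 0x35007  P=1,RW=1,US=1,PS=0
  → PA=0x35AD1  (2 entries read)
#1 VA=0x2C000F7 (w,user):
  L0 @0x33[22] → 0x4B004  P=0,RW=0,US=1,PS=0
  ✗ PAGE_NOT_PRESENT  [1 reads]
#2 VA=0xB55E (r,kernel):
  L0 @0x33[0] → 0x36007  P=1,RW=1,US=1,PS=0
  L1 @0x36[11] → 0x3A007  P=1,RW=1,US=1,PS=0
  → PA=0x3A55E  (2 entries read)
#3 VA=0x3001627 (r,kernel):
  L0 @0x33[24] → 0x3D007  P=1,RW=1,US=1,PS=0
  L1 @0x3D[1] → 0x41007  P=1,RW=1,US=1,PS=0
  → PA=0x41627  (2 entries read)

Access #0 PA: 0x35AD1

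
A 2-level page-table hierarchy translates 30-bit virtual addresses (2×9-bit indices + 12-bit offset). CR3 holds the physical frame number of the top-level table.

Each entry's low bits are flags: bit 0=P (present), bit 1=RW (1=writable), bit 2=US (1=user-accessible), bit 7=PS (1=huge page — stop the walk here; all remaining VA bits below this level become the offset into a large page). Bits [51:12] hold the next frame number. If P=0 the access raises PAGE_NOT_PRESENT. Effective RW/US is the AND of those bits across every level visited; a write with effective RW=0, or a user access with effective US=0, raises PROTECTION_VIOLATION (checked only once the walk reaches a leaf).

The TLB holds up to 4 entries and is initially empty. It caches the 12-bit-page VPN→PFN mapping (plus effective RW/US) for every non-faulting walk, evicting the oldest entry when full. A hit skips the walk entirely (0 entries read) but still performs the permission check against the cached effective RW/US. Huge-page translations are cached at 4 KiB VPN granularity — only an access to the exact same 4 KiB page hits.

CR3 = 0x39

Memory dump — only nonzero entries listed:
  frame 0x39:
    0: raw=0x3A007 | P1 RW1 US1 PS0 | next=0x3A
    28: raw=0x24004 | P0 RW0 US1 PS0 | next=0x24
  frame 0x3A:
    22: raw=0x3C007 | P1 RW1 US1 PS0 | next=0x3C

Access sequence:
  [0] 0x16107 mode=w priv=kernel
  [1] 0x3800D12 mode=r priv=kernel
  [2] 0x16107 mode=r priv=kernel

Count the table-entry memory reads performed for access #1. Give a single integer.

Trace:
#0 VA=0x16107 (w,kernel):
  lvl0: tbl 0x39, slot 0 ⇒ 0x3A007 (P1/RW1/US1/PS0)
  lvl1: tbl 0x3A, slot 22 ⇒ 0x3C007 (P1/RW1/US1/PS0)
  ⇒ phys 0x3C107  [2 reads]
#1 VA=0x3800D12 (r,kernel):
  lvl0: tbl 0x39, slot 28 ⇒ 0x24004 (P0/RW0/US1/PS0)
  ✗ PAGE_NOT_PRESENT  [1 reads]
#2 VA=0x16107 (r,kernel):
  TLB hit vpn=0x16 → PA=0x3C107

Entries read for #1: 1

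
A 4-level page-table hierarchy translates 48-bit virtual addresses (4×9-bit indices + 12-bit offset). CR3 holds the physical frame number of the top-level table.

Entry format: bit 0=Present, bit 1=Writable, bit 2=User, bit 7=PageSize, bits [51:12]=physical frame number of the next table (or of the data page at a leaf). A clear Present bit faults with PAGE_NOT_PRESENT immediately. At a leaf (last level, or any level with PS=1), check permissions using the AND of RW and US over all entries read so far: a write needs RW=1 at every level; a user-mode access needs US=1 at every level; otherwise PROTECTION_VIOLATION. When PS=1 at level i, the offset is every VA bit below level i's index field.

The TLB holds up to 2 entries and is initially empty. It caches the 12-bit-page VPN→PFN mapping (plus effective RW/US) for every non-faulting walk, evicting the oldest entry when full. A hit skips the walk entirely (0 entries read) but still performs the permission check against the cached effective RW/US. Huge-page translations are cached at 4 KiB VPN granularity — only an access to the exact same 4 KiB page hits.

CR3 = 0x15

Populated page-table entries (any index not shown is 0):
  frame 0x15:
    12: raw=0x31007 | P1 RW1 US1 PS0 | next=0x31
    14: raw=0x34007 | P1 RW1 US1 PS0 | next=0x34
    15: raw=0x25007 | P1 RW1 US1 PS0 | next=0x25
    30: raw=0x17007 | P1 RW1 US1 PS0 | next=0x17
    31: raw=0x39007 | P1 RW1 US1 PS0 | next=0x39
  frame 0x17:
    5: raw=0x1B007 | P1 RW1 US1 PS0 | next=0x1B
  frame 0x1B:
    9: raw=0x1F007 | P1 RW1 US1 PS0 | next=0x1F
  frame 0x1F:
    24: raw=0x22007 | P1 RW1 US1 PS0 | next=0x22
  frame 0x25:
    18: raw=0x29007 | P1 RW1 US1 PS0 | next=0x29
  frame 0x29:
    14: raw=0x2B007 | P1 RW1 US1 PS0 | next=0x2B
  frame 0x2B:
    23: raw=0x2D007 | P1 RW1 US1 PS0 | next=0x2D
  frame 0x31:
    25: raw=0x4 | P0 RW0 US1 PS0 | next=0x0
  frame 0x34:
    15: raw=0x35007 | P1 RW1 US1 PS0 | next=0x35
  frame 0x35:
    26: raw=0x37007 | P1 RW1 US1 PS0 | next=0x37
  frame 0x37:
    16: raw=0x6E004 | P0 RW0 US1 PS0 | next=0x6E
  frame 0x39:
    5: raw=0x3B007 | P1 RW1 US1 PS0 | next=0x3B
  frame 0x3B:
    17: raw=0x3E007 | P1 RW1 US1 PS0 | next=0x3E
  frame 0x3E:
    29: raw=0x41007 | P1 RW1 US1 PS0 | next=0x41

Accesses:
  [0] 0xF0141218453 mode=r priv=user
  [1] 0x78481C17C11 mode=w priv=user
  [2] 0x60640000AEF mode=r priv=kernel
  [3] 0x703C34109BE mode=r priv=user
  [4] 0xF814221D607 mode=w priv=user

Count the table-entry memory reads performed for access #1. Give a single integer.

Trace:
#0 VA=0xF0141218453 (r,user):
  lvl0: tbl 0x15, slot 30 ⇒ 0x17007 (P1/RW1/US1/PS0)
  lvl1: tbl 0x17, slot 5 ⇒ 0x1B007 (P1/RW1/US1/PS0)
  lvl2: tbl 0x1B, slot 9 ⇒ 0x1F007 (P1/RW1/US1/PS0)
  lvl3: tbl 0x1F, slot 24 ⇒ 0x22007 (P1/RW1/US1/PS0)
  → PA=0x22453  (4 entries read)
#1 VA=0x78481C17C11 (w,user):
  lvl0: tbl 0x15, slot 15 ⇒ 0x25007 (P1/RW1/US1/PS0)
  lvl1: tbl 0x25, slot 18 ⇒ 0x29007 (P1/RW1/US1/PS0)
  lvl2: tbl 0x29, slot 14 ⇒ 0x2B007 (P1/RW1/US1/PS0)
  lvl3: tbl 0x2B, slot 23 ⇒ 0x2D007 (P1/RW1/US1/PS0)
  → PA=0x2DC11  (4 entries read)
#2 VA=0x60640000AEF (r,kernel):
  lvl0: tbl 0x15, slot 12 ⇒ 0x31007 (P1/RW1/US1/PS0)
  lvl1: tbl 0x31, slot 25 ⇒ 0x4 (P0/RW0/US1/PS0)
  → PAGE_NOT_PRESENT  (2 entries read)
#3 VA=0x703C34109BE (r,user):
  lvl0: tbl 0x15, slot 14 ⇒ 0x34007 (P1/RW1/US1/PS0)
  lvl1: tbl 0x34, slot 15 ⇒ 0x35007 (P1/RW1/US1/PS0)
  lvl2: tbl 0x35, slot 26 ⇒ 0x37007 (P1/RW1/US1/PS0)
  lvl3: tbl 0x37, slot 16 ⇒ 0x6E004 (P0/RW0/US1/PS0)
  → PAGE_NOT_PRESENT  (4 entries read)
#4 VA=0xF814221D607 (w,user):
  lvl0: tbl 0x15, slot 31 ⇒ 0x39007 (P1/RW1/US1/PS0)
  lvl1: tbl 0x39, slot 5 ⇒ 0x3B007 (P1/RW1/US1/PS0)
  lvl2: tbl 0x3B, slot 17 ⇒ 0x3E007 (P1/RW1/US1/PS0)
  lvl3: tbl 0x3E, slot 29 ⇒ 0x41007 (P1/RW1/US1/PS0)
  → PA=0x41607  (4 entries read)

Entries read for #1: 4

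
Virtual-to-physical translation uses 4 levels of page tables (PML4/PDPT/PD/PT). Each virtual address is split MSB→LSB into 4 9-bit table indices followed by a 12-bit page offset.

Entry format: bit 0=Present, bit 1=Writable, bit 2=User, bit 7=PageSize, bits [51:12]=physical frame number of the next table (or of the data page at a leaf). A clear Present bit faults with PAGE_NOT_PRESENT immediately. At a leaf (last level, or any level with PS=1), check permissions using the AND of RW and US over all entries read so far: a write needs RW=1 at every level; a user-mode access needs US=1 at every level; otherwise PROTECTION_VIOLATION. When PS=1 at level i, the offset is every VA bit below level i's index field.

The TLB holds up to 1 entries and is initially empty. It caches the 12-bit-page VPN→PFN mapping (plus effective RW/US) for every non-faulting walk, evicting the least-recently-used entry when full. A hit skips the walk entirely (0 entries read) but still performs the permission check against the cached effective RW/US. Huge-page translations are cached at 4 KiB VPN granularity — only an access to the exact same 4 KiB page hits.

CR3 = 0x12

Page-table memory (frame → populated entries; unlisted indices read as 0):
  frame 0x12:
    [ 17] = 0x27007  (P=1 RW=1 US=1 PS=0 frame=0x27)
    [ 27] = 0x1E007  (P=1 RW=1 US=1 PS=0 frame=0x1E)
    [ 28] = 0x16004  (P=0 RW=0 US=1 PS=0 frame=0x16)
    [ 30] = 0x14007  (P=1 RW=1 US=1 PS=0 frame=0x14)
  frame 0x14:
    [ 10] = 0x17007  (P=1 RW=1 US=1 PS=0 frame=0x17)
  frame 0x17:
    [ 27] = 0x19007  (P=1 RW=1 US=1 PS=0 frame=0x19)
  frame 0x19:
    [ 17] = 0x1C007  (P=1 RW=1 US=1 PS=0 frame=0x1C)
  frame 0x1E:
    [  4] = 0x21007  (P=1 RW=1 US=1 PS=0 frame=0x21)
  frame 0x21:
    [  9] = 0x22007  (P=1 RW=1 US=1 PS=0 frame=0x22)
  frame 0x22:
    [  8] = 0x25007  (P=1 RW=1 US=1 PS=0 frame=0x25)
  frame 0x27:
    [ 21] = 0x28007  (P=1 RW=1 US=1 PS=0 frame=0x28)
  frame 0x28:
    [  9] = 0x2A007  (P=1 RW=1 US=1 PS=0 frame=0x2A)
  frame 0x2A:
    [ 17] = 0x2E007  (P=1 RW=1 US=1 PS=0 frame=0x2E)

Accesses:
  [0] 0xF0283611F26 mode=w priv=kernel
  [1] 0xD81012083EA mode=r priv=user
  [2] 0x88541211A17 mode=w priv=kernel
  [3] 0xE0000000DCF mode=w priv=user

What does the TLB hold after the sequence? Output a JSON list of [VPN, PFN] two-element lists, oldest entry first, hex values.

Walk each access:
#0 VA=0xF0283611F26 (w,kernel):
  lvl0: tbl 0x12, slot 30 ⇒ 0x14007 (P1/RW1/US1/PS0)
  lvl1: tbl 0x14, slot 10 ⇒ 0x17007 (P1/RW1/US1/PS0)
  lvl2: tbl 0x17, slot 27 ⇒ 0x19007 (P1/RW1/US1/PS0)
  lvl3: tbl 0x19, slot 17 ⇒ 0x1C007 (P1/RW1/US1/PS0)
  ⇒ phys 0x1CF26  [4 reads]
#1 VA=0xD81012083EA (r,user):
  lvl0: tbl 0x12, slot 27 ⇒ 0x1E007 (P1/RW1/US1/PS0)
  lvl1: tbl 0x1E, slot 4 ⇒ 0x21007 (P1/RW1/US1/PS0)
  lvl2: tbl 0x21, slot 9 ⇒ 0x22007 (P1/RW1/US1/PS0)
  lvl3: tbl 0x22, slot 8 ⇒ 0x25007 (P1/RW1/US1/PS0)
  ⇒ phys 0x253EA  [4 reads]
#2 VA=0x88541211A17 (w,kernel):
  lvl0: tbl 0x12, slot 17 ⇒ 0x27007 (P1/RW1/US1/PS0)
  lvl1: tbl 0x27, slot 21 ⇒ 0x28007 (P1/RW1/US1/PS0)
  lvl2: tbl 0x28, slot 9 ⇒ 0x2A007 (P1/RW1/US1/PS0)
  lvl3: tbl 0x2A, slot 17 ⇒ 0x2E007 (P1/RW1/US1/PS0)
  ⇒ phys 0x2EA17  [4 reads]
#3 VA=0xE0000000DCF (w,user):
  lvl0: tbl 0x12, slot 28 ⇒ 0x16004 (P0/RW0/US1/PS0)
  ⇒ fault: PAGE_NOT_PRESENT  — 1 lookups

TLB: [["0x88541211", "0x2E"]]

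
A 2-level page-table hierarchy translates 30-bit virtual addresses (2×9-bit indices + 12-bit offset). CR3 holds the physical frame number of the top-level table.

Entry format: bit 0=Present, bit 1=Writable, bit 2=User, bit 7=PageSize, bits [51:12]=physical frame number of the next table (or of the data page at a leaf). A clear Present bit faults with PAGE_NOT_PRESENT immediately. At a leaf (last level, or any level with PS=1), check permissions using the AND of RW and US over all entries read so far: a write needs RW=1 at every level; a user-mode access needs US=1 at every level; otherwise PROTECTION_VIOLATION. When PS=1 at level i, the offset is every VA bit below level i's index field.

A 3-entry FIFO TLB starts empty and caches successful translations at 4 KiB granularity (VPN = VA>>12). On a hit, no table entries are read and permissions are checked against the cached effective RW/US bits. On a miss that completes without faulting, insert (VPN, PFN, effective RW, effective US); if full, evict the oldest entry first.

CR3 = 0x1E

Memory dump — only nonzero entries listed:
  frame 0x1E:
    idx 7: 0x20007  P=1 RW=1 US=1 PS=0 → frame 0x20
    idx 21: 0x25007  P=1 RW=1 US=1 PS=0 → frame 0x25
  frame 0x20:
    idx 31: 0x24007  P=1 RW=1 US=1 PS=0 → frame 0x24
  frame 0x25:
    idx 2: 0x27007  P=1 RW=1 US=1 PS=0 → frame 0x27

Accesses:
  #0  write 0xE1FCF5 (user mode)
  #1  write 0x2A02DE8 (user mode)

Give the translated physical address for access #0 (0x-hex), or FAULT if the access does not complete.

Walk each access:
#0 VA=0xE1FCF5 (w,user):
  lvl0: tbl 0x1E, slot 7 ⇒ 0x20007 (P1/RW1/US1/PS0)
  lvl1: tbl 0x20, slot 31 ⇒ 0x24007 (P1/RW1/US1/PS0)
  ✓ 0x24CF5  — 2 lookups
#1 VA=0x2A02DE8 (w,user):
  lvl0: tbl 0x1E, slot 21 ⇒ 0x25007 (P1/RW1/US1/PS0)
  lvl1: tbl 0x25, slot 2 ⇒ 0x27007 (P1/RW1/US1/PS0)
  ✓ 0x27DE8  — 2 lookups

Access #0 PA: 0x24CF5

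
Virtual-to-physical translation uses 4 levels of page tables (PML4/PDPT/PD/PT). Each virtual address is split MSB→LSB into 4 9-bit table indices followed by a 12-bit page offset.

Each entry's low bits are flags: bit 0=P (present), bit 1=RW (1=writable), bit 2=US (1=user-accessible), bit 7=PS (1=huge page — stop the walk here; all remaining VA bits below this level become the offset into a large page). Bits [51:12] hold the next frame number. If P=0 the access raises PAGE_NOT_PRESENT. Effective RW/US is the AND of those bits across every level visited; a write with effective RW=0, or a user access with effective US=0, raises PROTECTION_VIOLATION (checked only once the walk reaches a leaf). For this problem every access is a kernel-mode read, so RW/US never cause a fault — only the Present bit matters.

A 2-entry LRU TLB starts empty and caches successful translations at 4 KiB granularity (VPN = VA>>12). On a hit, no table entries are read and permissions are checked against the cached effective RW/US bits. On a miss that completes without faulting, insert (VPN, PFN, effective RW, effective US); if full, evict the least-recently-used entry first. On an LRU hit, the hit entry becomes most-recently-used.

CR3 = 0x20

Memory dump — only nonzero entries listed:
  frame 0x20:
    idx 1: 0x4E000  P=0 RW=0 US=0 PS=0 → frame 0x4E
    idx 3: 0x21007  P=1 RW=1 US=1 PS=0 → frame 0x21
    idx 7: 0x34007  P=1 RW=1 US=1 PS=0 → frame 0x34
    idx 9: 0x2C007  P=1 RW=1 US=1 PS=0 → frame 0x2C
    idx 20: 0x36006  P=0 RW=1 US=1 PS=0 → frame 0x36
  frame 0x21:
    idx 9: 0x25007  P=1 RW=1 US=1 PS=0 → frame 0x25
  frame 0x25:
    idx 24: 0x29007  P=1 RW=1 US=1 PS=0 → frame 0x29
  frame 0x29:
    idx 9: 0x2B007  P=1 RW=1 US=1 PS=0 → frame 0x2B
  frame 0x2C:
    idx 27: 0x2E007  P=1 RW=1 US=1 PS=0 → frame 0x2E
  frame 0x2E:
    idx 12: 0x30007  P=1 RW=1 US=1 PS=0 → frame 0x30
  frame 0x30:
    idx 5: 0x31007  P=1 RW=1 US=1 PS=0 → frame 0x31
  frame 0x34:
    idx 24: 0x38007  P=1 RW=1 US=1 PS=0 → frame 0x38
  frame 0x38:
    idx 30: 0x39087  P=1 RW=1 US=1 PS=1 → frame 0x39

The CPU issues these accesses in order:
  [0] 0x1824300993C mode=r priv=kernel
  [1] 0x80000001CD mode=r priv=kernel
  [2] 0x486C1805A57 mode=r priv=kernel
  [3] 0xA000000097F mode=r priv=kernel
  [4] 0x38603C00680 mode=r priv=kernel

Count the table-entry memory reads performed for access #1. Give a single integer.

Walk each access:
#0 VA=0x1824300993C (r,kernel):
  [0] read 0x20 idx=3: raw=0x21007 flags P=1 W=1 U=1 S=0
  [1] read 0x21 idx=9: raw=0x25007 flags P=1 W=1 U=1 S=0
  [2] read 0x25 idx=24: raw=0x29007 flags P=1 W=1 U=1 S=0
  [3] read 0x29 idx=9: raw=0x2B007 flags P=1 W=1 U=1 S=0
  ⇒ phys 0x2B93C  [4 reads]
#1 VA=0x80000001CD (r,kernel):
  [0] read 0x20 idx=1: raw=0x4E000 flags P=0 W=0 U=0 S=0
  ✗ PAGE_NOT_PRESENT  [1 reads]
#2 VA=0x486C1805A57 (r,kernel):
  [0] read 0x20 idx=9: raw=0x2C007 flags P=1 W=1 U=1 S=0
  [1] read 0x2C idx=27: raw=0x2E007 flags P=1 W=1 U=1 S=0
  [2] read 0x2E idx=12: raw=0x30007 flags P=1 W=1 U=1 S=0
  [3] read 0x30 idx=5: raw=0x31007 flags P=1 W=1 U=1 S=0
  ⇒ phys 0x31A57  [4 reads]
#3 VA=0xA000000097F (r,kernel):
  [0] read 0x20 idx=20: raw=0x36006 flags P=0 W=1 U=1 S=0
  ✗ PAGE_NOT_PRESENT  [1 reads]
#4 VA=0x38603C00680 (r,kernel):
  [0] read 0x20 idx=7: raw=0x34007 flags P=1 W=1 U=1 S=0
  [1] read 0x34 idx=24: raw=0x38007 flags P=1 W=1 U=1 S=0
  [2] read 0x38 idx=30: raw=0x39087 flags P=1 W=1 U=1 S=1
  ⇒ phys 0x39680 (huge @L2)  [3 reads]

Entries read for #1: 1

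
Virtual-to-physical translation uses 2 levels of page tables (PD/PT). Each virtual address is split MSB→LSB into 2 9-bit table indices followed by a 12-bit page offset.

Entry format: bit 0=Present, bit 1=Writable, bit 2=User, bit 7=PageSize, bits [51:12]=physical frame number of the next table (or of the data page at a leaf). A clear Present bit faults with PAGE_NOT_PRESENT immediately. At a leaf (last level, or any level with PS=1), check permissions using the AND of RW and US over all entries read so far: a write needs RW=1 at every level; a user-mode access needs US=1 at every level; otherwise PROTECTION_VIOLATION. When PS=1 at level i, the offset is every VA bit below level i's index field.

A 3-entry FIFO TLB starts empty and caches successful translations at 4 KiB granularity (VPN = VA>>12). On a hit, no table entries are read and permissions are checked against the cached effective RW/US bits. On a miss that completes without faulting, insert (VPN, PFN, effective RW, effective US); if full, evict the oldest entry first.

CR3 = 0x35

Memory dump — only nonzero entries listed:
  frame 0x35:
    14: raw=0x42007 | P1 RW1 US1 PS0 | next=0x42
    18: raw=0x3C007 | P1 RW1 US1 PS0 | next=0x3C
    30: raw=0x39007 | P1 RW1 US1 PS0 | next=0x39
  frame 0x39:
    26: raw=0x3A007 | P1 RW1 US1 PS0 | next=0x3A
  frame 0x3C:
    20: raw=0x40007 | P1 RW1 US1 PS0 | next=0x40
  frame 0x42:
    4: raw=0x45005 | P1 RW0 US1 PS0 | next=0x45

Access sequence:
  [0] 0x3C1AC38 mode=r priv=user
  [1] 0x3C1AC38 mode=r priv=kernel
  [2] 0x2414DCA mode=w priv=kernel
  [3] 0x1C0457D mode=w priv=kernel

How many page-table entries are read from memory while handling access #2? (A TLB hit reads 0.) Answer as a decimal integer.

Walk each access:
#0 VA=0x3C1AC38 (r,user):
  L0 @0x35[30] → 0x39007  P=1,RW=1,US=1,PS=0
  L1 @0x39[26] → 0x3A007  P=1,RW=1,US=1,PS=0
  → PA=0x3AC38  (2 entries read)
#1 VA=0x3C1AC38 (r,kernel):
  TLB hit vpn=0x3C1A → PA=0x3AC38
#2 VA=0x2414DCA (w,kernel):
  L0 @0x35[18] → 0x3C007  P=1,RW=1,US=1,PS=0
  L1 @0x3C[20] → 0x40007  P=1,RW=1,US=1,PS=0
  → PA=0x40DCA  (2 entries read)
#3 VA=0x1C0457D (w,kernel):
  L0 @0x35[14] → 0x42007  P=1,RW=1,US=1,PS=0
  L1 @0x42[4] → 0x45005  P=1,RW=0,US=1,PS=0
  ⇒ fault: PROTECTION_VIOLATION  — 2 lookups

Entries read for #2: 2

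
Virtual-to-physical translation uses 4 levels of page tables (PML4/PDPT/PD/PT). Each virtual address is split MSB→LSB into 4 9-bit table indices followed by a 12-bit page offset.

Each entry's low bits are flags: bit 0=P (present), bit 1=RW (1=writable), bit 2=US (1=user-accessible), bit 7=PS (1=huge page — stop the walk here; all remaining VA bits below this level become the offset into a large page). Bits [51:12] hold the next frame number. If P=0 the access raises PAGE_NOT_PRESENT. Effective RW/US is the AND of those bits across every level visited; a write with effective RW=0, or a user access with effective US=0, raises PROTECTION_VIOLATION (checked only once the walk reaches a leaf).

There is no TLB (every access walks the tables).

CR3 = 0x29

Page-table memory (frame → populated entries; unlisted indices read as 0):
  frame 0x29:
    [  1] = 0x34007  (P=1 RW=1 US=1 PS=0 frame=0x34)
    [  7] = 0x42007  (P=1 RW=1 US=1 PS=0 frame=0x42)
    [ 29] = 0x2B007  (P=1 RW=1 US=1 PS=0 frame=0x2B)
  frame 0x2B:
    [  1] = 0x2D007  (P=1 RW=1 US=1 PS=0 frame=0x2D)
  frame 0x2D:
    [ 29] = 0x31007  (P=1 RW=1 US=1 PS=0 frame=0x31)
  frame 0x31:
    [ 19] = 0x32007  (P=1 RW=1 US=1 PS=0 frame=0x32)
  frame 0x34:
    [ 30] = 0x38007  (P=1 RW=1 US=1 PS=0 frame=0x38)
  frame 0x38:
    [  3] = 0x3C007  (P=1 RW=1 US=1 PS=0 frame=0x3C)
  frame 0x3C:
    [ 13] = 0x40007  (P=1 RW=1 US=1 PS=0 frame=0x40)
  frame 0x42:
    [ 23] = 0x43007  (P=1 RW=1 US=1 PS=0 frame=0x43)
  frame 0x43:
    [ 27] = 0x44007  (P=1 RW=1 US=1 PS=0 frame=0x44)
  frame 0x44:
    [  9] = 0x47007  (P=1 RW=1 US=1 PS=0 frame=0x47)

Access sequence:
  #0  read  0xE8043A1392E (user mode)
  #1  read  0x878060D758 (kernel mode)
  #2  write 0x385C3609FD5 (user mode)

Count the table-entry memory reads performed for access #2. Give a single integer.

Trace:
#0 VA=0xE8043A1392E (r,user):
  [0] read 0x29 idx=29: raw=0x2B007 flags P=1 W=1 U=1 S=0
  [1] read 0x2B idx=1: raw=0x2D007 flags P=1 W=1 U=1 S=0
  [2] read 0x2D idx=29: raw=0x31007 flags P=1 W=1 U=1 S=0
  [3] read 0x31 idx=19: raw=0x32007 flags P=1 W=1 U=1 S=0
  → PA=0x3292E  (4 entries read)
#1 VA=0x878060D758 (r,kernel):
  [0] read 0x29 idx=1: raw=0x34007 flags P=1 W=1 U=1 S=0
  [1] read 0x34 idx=30: raw=0x38007 flags P=1 W=1 U=1 S=0
  [2] read 0x38 idx=3: raw=0x3C007 flags P=1 W=1 U=1 S=0
  [3] read 0x3C idx=13: raw=0x40007 flags P=1 W=1 U=1 S=0
  → PA=0x40758  (4 entries read)
#2 VA=0x385C3609FD5 (w,user):
  [0] read 0x29 idx=7: raw=0x42007 flags P=1 W=1 U=1 S=0
  [1] read 0x42 idx=23: raw=0x43007 flags P=1 W=1 U=1 S=0
  [2] read 0x43 idx=27: raw=0x44007 flags P=1 W=1 U=1 S=0
  [3] read 0x44 idx=9: raw=0x47007 flags P=1 W=1 U=1 S=0
  → PA=0x47FD5  (4 entries read)

Entries read for #2: 4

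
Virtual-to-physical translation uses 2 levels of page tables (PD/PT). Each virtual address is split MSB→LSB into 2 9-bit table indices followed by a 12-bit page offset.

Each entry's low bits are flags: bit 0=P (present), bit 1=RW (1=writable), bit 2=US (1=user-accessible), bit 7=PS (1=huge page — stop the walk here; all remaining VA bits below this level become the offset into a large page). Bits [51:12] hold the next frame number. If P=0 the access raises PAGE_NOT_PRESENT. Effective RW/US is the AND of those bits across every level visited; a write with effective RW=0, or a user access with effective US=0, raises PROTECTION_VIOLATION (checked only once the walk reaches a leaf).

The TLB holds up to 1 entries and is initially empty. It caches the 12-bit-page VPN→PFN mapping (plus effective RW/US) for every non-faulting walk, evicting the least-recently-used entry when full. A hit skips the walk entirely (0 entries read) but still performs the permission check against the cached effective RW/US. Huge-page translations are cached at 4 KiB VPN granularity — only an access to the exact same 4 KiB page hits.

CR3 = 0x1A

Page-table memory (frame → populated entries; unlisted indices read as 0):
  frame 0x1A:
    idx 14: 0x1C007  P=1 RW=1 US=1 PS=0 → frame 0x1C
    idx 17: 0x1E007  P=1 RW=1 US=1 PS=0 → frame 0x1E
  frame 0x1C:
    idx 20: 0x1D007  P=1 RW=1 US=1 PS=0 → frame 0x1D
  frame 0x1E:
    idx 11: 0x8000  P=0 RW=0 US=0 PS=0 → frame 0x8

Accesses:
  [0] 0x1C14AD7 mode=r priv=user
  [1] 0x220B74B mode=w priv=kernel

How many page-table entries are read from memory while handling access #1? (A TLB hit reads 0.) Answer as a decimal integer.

Trace:
#0 VA=0x1C14AD7 (r,user):
  L0: frame=0x1A idx=14 entry=0x1C007 [P=1 RW=1 US=1 PS=0]
  L1: frame=0x1C idx=20 entry=0x1D007 [P=1 RW=1 US=1 PS=0]
  → PA=0x1DAD7  (2 entries read)
#1 VA=0x220B74B (w,kernel):
  L0: frame=0x1A idx=17 entry=0x1E007 [P=1 RW=1 US=1 PS=0]
  L1: frame=0x1E idx=11 entry=0x8000 [P=0 RW=0 US=0 PS=0]
  ✗ PAGE_NOT_PRESENT  [2 reads]

Entries read for #1: 2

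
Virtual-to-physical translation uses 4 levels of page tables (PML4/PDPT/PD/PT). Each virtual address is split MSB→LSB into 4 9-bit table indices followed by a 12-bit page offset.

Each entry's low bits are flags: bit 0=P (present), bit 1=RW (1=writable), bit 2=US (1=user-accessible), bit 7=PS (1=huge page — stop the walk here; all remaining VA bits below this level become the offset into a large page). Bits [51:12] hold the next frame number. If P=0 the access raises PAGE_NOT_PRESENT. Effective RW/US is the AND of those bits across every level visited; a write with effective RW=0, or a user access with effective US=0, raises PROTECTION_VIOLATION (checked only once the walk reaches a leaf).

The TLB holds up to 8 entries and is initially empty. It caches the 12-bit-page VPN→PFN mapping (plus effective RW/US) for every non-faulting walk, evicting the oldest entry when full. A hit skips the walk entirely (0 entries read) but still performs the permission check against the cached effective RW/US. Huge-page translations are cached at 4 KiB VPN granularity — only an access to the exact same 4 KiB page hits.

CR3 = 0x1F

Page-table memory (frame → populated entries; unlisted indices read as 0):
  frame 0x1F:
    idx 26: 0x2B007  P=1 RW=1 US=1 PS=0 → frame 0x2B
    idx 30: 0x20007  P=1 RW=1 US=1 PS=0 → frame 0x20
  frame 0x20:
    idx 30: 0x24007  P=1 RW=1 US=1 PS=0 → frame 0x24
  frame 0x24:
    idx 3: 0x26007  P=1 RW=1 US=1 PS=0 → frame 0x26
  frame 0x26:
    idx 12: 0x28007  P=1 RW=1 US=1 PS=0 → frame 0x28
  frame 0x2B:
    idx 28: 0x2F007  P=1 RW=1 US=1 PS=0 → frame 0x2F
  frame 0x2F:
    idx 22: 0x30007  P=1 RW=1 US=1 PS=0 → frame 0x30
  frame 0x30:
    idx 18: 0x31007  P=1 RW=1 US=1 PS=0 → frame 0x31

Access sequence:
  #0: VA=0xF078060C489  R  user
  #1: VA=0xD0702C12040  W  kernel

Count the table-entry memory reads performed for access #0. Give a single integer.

Walk each access:
#0 VA=0xF078060C489 (r,user):
  L0 @0x1F[30] → 0x20007  P=1,RW=1,US=1,PS=0
  L1 @0x20[30] → 0x24007  P=1,RW=1,US=1,PS=0
  L2 @0x24[3] → 0x26007  P=1,RW=1,US=1,PS=0
  L3 @0x26[12] → 0x28007  P=1,RW=1,US=1,PS=0
  ⇒ phys 0x28489  [4 reads]
#1 VA=0xD0702C12040 (w,kernel):
  L0 @0x1F[26] → 0x2B007  P=1,RW=1,US=1,PS=0
  L1 @0x2B[28] → 0x2F007  P=1,RW=1,US=1,PS=0
  L2 @0x2F[22] → 0x30007  P=1,RW=1,US=1,PS=0
  L3 @0x30[18] → 0x31007  P=1,RW=1,US=1,PS=0
  ⇒ phys 0x31040  [4 reads]

Entries read for #0: 4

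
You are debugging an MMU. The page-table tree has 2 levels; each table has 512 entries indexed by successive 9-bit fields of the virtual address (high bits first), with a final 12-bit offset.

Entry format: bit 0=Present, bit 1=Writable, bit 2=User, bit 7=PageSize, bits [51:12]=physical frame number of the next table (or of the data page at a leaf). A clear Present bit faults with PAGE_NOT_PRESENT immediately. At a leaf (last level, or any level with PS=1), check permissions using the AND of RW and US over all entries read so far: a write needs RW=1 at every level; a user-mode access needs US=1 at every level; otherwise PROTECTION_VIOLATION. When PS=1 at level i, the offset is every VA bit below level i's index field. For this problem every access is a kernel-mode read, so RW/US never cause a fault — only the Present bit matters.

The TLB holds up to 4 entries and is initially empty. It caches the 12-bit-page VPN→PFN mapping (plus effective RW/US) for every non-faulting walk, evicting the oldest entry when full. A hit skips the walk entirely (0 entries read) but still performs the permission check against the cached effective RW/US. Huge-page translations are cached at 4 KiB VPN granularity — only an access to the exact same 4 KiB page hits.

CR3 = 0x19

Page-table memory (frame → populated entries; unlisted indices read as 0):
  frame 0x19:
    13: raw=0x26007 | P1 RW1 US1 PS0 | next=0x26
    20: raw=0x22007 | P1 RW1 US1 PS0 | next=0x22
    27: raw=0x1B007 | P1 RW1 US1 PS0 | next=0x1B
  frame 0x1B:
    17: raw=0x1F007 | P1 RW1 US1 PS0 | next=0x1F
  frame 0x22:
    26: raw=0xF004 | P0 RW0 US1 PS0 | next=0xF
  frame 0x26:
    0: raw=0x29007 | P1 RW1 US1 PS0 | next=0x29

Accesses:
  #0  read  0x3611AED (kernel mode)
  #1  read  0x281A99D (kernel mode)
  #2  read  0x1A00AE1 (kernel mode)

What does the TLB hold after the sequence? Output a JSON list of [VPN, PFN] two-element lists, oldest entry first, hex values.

Walk each access:
#0 VA=0x3611AED (r,kernel):
  L0: frame=0x19 idx=27 entry=0x1B007 [P=1 RW=1 US=1 PS=0]
  L1: frame=0x1B idx=17 entry=0x1F007 [P=1 RW=1 US=1 PS=0]
  → PA=0x1FAED  (2 entries read)
#1 VA=0x281A99D (r,kernel):
  L0: frame=0x19 idx=20 entry=0x22007 [P=1 RW=1 US=1 PS=0]
  L1: frame=0x22 idx=26 entry=0xF004 [P=0 RW=0 US=1 PS=0]
  → PAGE_NOT_PRESENT  (2 entries read)
#2 VA=0x1A00AE1 (r,kernel):
  L0: frame=0x19 idx=13 entry=0x26007 [P=1 RW=1 US=1 PS=0]
  L1: frame=0x26 idx=0 entry=0x29007 [P=1 RW=1 US=1 PS=0]
  → PA=0x29AE1  (2 entries read)

TLB: [["0x3611", "0x1F"], ["0x1A00", "0x29"]]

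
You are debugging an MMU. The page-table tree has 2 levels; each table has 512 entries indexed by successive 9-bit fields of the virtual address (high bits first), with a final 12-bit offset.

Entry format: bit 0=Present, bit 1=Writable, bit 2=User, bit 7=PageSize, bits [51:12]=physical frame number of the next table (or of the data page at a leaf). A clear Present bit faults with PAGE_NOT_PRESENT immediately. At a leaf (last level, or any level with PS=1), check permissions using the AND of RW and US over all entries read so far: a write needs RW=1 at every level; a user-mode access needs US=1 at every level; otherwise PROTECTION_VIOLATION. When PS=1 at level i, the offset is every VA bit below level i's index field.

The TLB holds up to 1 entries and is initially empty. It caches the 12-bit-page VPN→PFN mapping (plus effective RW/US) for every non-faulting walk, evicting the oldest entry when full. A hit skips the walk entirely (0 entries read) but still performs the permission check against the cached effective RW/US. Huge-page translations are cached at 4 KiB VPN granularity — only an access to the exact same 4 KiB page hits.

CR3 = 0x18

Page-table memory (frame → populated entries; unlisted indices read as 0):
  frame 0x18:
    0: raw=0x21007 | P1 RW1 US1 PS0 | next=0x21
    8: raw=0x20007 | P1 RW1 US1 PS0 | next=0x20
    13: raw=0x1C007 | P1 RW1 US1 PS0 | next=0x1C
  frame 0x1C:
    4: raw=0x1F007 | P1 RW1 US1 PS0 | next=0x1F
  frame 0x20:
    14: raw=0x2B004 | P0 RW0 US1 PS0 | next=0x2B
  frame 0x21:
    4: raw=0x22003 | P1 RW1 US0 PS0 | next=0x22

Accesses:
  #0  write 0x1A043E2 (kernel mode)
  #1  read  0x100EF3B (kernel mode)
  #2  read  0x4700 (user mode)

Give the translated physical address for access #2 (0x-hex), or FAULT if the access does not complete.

Trace:
#0 VA=0x1A043E2 (w,kernel):
  [0] read 0x18 idx=13: raw=0x1C007 flags P=1 W=1 U=1 S=0
  [1] read 0x1C idx=4: raw=0x1F007 flags P=1 W=1 U=1 S=0
  ⇒ phys 0x1F3E2  [2 reads]
#1 VA=0x100EF3B (r,kernel):
  [0] read 0x18 idx=8: raw=0x20007 flags P=1 W=1 U=1 S=0
  [1] read 0x20 idx=14: raw=0x2B004 flags P=0 W=0 U=1 S=0
  → PAGE_NOT_PRESENT  (2 entries read)
#2 VA=0x4700 (r,user):
  [0] read 0x18 idx=0: raw=0x21007 flags P=1 W=1 U=1 S=0
  [1] read 0x21 idx=4: raw=0x22003 flags P=1 W=1 U=0 S=0
  → PROTECTION_VIOLATION  (2 entries read)

Access #2 PA: FAULT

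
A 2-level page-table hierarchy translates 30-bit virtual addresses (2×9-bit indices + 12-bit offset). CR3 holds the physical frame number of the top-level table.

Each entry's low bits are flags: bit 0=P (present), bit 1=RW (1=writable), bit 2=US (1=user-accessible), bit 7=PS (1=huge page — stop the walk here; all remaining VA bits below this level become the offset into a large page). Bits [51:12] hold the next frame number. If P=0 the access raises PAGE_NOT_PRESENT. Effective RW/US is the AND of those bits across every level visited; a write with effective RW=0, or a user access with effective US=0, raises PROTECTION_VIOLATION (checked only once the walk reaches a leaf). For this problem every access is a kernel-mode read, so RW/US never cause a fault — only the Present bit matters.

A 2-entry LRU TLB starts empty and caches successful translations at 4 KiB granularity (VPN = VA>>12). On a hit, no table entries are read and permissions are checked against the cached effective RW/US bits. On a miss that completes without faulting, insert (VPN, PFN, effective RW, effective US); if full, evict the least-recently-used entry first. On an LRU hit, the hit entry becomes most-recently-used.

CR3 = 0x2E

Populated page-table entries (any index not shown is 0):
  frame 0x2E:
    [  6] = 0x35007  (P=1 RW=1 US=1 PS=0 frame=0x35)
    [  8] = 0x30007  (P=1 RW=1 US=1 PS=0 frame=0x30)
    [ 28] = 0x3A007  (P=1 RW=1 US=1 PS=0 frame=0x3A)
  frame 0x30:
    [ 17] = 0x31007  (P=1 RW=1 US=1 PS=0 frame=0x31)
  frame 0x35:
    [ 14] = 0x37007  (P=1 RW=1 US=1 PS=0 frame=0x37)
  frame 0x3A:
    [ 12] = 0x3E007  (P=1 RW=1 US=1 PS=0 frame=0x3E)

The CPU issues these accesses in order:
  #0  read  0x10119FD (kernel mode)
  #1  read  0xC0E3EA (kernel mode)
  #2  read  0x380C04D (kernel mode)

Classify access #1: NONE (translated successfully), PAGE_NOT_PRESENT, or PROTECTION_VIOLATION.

Per-access translation:
#0 VA=0x10119FD (r,kernel):
  L0 @0x2E[8] → 0x30007  P=1,RW=1,US=1,PS=0
  L1 @0x30[17] → 0x31007  P=1,RW=1,US=1,PS=0
  → PA=0x319FD  (2 entries read)
#1 VA=0xC0E3EA (r,kernel):
  L0 @0x2E[6] → 0x35007  P=1,RW=1,US=1,PS=0
  L1 @0x35[14] → 0x37007  P=1,RW=1,US=1,PS=0
  → PA=0x373EA  (2 entries read)
#2 VA=0x380C04D (r,kernel):
  L0 @0x2E[28] → 0x3A007  P=1,RW=1,US=1,PS=0
  L1 @0x3A[12] → 0x3E007  P=1,RW=1,US=1,PS=0
  → PA=0x3E04D  (2 entries read)

Access #1 fault: NONE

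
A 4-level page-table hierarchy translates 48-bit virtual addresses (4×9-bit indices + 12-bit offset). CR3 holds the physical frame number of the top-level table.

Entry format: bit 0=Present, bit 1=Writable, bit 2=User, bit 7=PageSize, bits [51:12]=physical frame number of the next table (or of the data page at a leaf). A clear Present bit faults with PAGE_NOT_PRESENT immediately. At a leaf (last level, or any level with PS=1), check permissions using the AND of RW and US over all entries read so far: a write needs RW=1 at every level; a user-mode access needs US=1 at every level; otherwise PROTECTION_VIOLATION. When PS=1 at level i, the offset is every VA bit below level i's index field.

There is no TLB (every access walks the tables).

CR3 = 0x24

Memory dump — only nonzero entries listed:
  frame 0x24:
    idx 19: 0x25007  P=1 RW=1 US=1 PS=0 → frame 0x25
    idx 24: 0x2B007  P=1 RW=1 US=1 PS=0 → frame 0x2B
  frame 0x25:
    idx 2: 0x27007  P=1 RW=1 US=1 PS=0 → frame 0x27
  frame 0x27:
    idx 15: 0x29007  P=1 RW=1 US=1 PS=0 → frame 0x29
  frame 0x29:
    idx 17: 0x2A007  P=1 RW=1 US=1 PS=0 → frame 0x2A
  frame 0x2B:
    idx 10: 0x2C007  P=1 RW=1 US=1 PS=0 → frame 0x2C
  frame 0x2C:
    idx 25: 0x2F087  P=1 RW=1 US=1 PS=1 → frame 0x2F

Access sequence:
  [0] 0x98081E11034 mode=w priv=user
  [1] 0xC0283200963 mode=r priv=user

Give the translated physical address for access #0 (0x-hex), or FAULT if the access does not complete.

Trace:
#0 VA=0x98081E11034 (w,user):
  L0: frame=0x24 idx=19 entry=0x25007 [P=1 RW=1 US=1 PS=0]
  L1: frame=0x25 idx=2 entry=0x27007 [P=1 RW=1 US=1 PS=0]
  L2: frame=0x27 idx=15 entry=0x29007 [P=1 RW=1 US=1 PS=0]
  L3: frame=0x29 idx=17 entry=0x2A007 [P=1 RW=1 US=1 PS=0]
  → PA=0x2A034  (4 entries read)
#1 VA=0xC0283200963 (r,user):
  L0: frame=0x24 idx=24 entry=0x2B007 [P=1 RW=1 US=1 PS=0]
  L1: frame=0x2B idx=10 entry=0x2C007 [P=1 RW=1 US=1 PS=0]
  L2: frame=0x2C idx=25 entry=0x2F087 [P=1 RW=1 US=1 PS=1]
  → PA=0x2F963 (huge @L2)  (3 entries read)

Access #0 PA: 0x2A034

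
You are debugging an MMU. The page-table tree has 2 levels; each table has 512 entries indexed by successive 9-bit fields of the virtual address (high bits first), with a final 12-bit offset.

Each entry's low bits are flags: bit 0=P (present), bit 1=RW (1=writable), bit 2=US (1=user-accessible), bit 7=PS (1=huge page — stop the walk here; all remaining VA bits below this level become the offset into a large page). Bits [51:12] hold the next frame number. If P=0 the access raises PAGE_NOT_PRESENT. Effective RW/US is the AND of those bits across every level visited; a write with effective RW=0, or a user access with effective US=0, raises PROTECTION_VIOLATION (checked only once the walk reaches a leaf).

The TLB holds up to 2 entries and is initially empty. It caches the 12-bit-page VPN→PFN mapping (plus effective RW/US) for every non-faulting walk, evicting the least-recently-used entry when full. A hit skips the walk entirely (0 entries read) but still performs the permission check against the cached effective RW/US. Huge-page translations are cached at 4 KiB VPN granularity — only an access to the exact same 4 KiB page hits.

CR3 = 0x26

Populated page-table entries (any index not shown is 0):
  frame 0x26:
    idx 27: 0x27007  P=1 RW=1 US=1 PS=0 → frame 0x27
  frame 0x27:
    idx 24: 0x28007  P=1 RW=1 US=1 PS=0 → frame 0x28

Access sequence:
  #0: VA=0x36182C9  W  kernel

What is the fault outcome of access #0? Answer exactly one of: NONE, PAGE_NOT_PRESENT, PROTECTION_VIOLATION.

Walk each access:
#0 VA=0x36182C9 (w,kernel):
  lvl0: tbl 0x26, slot 27 ⇒ 0x27007 (P1/RW1/US1/PS0)
  lvl1: tbl 0x27, slot 24 ⇒ 0x28007 (P1/RW1/US1/PS0)
  ⇒ phys 0x282C9  [2 reads]

Access #0 fault: NONE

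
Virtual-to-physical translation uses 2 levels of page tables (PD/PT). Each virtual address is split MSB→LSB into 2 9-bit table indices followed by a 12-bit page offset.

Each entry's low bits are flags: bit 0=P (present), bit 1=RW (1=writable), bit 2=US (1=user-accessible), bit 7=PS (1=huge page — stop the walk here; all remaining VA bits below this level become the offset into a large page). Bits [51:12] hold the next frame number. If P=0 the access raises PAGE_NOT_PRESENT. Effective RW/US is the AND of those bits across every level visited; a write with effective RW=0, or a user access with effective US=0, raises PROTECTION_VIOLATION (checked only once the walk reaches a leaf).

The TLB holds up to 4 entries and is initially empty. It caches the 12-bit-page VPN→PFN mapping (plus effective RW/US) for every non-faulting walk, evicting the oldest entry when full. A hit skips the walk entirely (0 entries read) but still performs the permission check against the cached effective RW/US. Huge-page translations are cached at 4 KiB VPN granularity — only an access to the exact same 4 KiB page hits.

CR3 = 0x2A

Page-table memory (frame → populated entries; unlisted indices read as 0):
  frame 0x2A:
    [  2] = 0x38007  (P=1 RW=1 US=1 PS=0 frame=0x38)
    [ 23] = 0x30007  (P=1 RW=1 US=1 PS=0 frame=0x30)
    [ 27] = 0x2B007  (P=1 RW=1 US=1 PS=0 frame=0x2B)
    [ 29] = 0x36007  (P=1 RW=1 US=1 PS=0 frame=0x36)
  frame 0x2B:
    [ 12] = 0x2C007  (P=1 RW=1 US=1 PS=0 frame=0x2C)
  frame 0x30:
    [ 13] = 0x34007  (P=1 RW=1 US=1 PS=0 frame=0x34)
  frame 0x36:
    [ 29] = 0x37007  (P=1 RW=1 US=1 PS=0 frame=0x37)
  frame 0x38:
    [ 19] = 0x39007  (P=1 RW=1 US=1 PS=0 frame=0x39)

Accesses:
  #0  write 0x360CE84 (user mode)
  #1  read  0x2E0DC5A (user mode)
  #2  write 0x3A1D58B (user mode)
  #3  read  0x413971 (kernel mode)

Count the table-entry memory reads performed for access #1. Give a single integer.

Trace:
#0 VA=0x360CE84 (w,user):
  [0] read 0x2A idx=27: raw=0x2B007 flags P=1 W=1 U=1 S=0
  [1] read 0x2B idx=12: raw=0x2C007 flags P=1 W=1 U=1 S=0
  ✓ 0x2CE84  — 2 lookups
#1 VA=0x2E0DC5A (r,user):
  [0] read 0x2A idx=23: raw=0x30007 flags P=1 W=1 U=1 S=0
  [1] read 0x30 idx=13: raw=0x34007 flags P=1 W=1 U=1 S=0
  ✓ 0x34C5A  — 2 lookups
#2 VA=0x3A1D58B (w,user):
  [0] read 0x2A idx=29: raw=0x36007 flags P=1 W=1 U=1 S=0
  [1] read 0x36 idx=29: raw=0x37007 flags P=1 W=1 U=1 S=0
  ✓ 0x3758B  — 2 lookups
#3 VA=0x413971 (r,kernel):
  [0] read 0x2A idx=2: raw=0x38007 flags P=1 W=1 U=1 S=0
  [1] read 0x38 idx=19: raw=0x39007 flags P=1 W=1 U=1 S=0
  ✓ 0x39971  — 2 lookups

Entries read for #1: 2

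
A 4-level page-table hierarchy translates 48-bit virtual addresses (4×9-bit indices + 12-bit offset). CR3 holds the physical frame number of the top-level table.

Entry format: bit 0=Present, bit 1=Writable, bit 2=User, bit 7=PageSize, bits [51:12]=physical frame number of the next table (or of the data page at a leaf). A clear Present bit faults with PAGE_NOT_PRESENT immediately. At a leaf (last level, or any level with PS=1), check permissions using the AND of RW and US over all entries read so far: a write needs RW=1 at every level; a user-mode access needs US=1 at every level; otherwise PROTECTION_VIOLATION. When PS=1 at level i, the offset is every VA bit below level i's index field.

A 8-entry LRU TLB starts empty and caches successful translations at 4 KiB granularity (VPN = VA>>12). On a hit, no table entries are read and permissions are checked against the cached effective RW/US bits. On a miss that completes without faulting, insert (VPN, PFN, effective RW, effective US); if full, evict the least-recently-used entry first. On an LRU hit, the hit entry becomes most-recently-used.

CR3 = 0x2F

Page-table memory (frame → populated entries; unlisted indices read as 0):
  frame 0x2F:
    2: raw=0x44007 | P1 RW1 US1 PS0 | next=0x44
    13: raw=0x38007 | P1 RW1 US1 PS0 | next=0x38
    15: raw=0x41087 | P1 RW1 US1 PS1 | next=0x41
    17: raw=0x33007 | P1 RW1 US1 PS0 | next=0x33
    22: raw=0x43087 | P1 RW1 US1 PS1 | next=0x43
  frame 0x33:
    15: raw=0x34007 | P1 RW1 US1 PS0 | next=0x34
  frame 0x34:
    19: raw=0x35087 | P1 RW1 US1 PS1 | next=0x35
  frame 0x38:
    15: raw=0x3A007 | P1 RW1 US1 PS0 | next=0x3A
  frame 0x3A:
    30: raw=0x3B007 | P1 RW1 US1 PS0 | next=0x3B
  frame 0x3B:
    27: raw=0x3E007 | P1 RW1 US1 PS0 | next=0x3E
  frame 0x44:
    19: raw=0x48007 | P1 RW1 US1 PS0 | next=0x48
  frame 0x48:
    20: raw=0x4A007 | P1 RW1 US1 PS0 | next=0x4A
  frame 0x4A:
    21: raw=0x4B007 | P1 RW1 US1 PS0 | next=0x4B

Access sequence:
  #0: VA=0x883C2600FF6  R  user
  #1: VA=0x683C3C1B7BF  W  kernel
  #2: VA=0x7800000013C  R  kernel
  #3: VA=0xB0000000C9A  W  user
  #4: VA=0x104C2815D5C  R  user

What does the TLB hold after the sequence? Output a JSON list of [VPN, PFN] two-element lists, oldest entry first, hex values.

Walk each access:
#0 VA=0x883C2600FF6 (r,user):
  lvl0: tbl 0x2F, slot 17 ⇒ 0x33007 (P1/RW1/US1/PS0)
  lvl1: tbl 0x33, slot 15 ⇒ 0x34007 (P1/RW1/US1/PS0)
  lvl2: tbl 0x34, slot 19 ⇒ 0x35087 (P1/RW1/US1/PS1)
  ✓ 0x35FF6 (huge @L2)  — 3 lookups
#1 VA=0x683C3C1B7BF (w,kernel):
  lvl0: tbl 0x2F, slot 13 ⇒ 0x38007 (P1/RW1/US1/PS0)
  lvl1: tbl 0x38, slot 15 ⇒ 0x3A007 (P1/RW1/US1/PS0)
  lvl2: tbl 0x3A, slot 30 ⇒ 0x3B007 (P1/RW1/US1/PS0)
  lvl3: tbl 0x3B, slot 27 ⇒ 0x3E007 (P1/RW1/US1/PS0)
  ✓ 0x3E7BF  — 4 lookups
#2 VA=0x7800000013C (r,kernel):
  lvl0: tbl 0x2F, slot 15 ⇒ 0x41087 (P1/RW1/US1/PS1)
  ✓ 0x4113C (huge @L0)  — 1 lookups
#3 VA=0xB0000000C9A (w,user):
  lvl0: tbl 0x2F, slot 22 ⇒ 0x43087 (P1/RW1/US1/PS1)
  ✓ 0x43C9A (huge @L0)  — 1 lookups
#4 VA=0x104C2815D5C (r,user):
  lvl0: tbl 0x2F, slot 2 ⇒ 0x44007 (P1/RW1/US1/PS0)
  lvl1: tbl 0x44, slot 19 ⇒ 0x48007 (P1/RW1/US1/PS0)
  lvl2: tbl 0x48, slot 20 ⇒ 0x4A007 (P1/RW1/US1/PS0)
  lvl3: tbl 0x4A, slot 21 ⇒ 0x4B007 (P1/RW1/US1/PS0)
  ✓ 0x4BD5C  — 4 lookups

TLB: [["0x883C2600", "0x35"], ["0x683C3C1B", "0x3E"], ["0x78000000", "0x41"], ["0xB0000000", "0x43"], ["0x104C2815", "0x4B"]]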